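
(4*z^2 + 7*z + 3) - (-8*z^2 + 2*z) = 12*z^2 + 5*z + 3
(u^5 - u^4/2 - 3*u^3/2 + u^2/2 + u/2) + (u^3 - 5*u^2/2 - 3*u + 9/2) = u^5 - u^4/2 - u^3/2 - 2*u^2 - 5*u/2 + 9/2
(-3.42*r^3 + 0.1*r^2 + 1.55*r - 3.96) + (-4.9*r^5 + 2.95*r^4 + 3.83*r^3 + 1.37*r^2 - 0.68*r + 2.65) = -4.9*r^5 + 2.95*r^4 + 0.41*r^3 + 1.47*r^2 + 0.87*r - 1.31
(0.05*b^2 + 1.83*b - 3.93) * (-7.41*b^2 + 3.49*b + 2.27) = -0.3705*b^4 - 13.3858*b^3 + 35.6215*b^2 - 9.5616*b - 8.9211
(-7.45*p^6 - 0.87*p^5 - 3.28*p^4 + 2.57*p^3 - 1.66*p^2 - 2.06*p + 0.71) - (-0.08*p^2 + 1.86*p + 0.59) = -7.45*p^6 - 0.87*p^5 - 3.28*p^4 + 2.57*p^3 - 1.58*p^2 - 3.92*p + 0.12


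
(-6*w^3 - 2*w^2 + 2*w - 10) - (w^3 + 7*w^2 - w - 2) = -7*w^3 - 9*w^2 + 3*w - 8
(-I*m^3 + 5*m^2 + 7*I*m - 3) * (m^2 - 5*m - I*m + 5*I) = -I*m^5 + 4*m^4 + 5*I*m^4 - 20*m^3 + 2*I*m^3 + 4*m^2 - 10*I*m^2 - 20*m + 3*I*m - 15*I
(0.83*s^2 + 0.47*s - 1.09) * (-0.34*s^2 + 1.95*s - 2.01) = -0.2822*s^4 + 1.4587*s^3 - 0.3812*s^2 - 3.0702*s + 2.1909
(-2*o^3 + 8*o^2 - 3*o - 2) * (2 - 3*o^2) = 6*o^5 - 24*o^4 + 5*o^3 + 22*o^2 - 6*o - 4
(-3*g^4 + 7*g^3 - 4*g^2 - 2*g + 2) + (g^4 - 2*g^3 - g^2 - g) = -2*g^4 + 5*g^3 - 5*g^2 - 3*g + 2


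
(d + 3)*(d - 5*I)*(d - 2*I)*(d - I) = d^4 + 3*d^3 - 8*I*d^3 - 17*d^2 - 24*I*d^2 - 51*d + 10*I*d + 30*I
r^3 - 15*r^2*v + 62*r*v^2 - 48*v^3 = (r - 8*v)*(r - 6*v)*(r - v)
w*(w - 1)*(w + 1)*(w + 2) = w^4 + 2*w^3 - w^2 - 2*w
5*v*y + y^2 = y*(5*v + y)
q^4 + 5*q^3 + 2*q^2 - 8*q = q*(q - 1)*(q + 2)*(q + 4)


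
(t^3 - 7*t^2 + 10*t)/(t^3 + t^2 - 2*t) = (t^2 - 7*t + 10)/(t^2 + t - 2)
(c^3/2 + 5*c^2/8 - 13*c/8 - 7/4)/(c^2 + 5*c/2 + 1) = (4*c^2 - 3*c - 7)/(4*(2*c + 1))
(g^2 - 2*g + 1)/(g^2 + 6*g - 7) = (g - 1)/(g + 7)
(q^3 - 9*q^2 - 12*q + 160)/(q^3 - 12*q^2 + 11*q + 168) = (q^2 - q - 20)/(q^2 - 4*q - 21)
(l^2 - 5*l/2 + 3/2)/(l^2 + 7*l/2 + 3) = (2*l^2 - 5*l + 3)/(2*l^2 + 7*l + 6)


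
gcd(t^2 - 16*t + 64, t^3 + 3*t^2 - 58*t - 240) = t - 8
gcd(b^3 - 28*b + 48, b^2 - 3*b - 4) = b - 4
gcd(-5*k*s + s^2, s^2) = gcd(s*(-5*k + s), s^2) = s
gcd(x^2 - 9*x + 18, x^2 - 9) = x - 3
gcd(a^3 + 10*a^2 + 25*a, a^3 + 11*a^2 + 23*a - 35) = a + 5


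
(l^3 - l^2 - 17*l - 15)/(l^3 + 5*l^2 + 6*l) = (l^2 - 4*l - 5)/(l*(l + 2))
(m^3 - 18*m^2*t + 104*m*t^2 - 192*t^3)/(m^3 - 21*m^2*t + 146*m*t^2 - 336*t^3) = (-m + 4*t)/(-m + 7*t)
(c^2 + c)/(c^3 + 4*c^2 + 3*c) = 1/(c + 3)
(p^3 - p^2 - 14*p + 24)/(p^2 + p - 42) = (p^3 - p^2 - 14*p + 24)/(p^2 + p - 42)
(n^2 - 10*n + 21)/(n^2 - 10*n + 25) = (n^2 - 10*n + 21)/(n^2 - 10*n + 25)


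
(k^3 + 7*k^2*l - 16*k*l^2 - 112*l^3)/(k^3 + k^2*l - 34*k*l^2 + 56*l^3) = (k + 4*l)/(k - 2*l)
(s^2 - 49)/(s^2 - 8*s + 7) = (s + 7)/(s - 1)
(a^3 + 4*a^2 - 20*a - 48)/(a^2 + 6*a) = a - 2 - 8/a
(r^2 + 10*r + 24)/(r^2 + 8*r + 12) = (r + 4)/(r + 2)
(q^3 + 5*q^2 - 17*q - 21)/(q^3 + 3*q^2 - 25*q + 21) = (q + 1)/(q - 1)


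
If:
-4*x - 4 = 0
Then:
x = -1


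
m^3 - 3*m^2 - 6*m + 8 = (m - 4)*(m - 1)*(m + 2)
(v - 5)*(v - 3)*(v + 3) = v^3 - 5*v^2 - 9*v + 45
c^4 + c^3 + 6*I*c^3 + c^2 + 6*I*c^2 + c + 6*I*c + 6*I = (c + 1)*(c - I)*(c + I)*(c + 6*I)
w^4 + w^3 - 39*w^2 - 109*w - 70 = (w - 7)*(w + 1)*(w + 2)*(w + 5)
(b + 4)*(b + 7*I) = b^2 + 4*b + 7*I*b + 28*I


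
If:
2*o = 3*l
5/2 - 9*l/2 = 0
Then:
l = 5/9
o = 5/6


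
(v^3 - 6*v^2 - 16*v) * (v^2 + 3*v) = v^5 - 3*v^4 - 34*v^3 - 48*v^2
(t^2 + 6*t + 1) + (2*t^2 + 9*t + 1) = 3*t^2 + 15*t + 2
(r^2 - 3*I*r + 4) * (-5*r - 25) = -5*r^3 - 25*r^2 + 15*I*r^2 - 20*r + 75*I*r - 100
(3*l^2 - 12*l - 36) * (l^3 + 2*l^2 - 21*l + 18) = 3*l^5 - 6*l^4 - 123*l^3 + 234*l^2 + 540*l - 648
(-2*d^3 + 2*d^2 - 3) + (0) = -2*d^3 + 2*d^2 - 3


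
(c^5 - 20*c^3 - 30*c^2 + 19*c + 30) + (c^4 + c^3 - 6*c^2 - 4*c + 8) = c^5 + c^4 - 19*c^3 - 36*c^2 + 15*c + 38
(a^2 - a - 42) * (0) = 0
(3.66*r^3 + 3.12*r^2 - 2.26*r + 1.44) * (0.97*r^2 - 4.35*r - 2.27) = 3.5502*r^5 - 12.8946*r^4 - 24.0724*r^3 + 4.1454*r^2 - 1.1338*r - 3.2688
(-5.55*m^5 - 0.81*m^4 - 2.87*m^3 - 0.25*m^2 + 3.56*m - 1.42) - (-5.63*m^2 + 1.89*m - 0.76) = -5.55*m^5 - 0.81*m^4 - 2.87*m^3 + 5.38*m^2 + 1.67*m - 0.66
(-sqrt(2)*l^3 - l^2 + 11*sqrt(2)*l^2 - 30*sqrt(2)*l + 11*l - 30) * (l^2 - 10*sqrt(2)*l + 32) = -sqrt(2)*l^5 + 11*sqrt(2)*l^4 + 19*l^4 - 209*l^3 - 52*sqrt(2)*l^3 + 242*sqrt(2)*l^2 + 538*l^2 - 660*sqrt(2)*l + 352*l - 960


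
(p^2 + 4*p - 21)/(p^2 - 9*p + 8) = (p^2 + 4*p - 21)/(p^2 - 9*p + 8)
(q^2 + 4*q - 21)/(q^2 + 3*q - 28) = (q - 3)/(q - 4)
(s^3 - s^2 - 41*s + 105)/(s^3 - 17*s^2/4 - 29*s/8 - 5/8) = 8*(s^2 + 4*s - 21)/(8*s^2 + 6*s + 1)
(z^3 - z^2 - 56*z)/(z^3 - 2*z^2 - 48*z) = (z + 7)/(z + 6)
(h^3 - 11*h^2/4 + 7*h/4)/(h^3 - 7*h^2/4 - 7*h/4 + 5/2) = h*(4*h - 7)/(4*h^2 - 3*h - 10)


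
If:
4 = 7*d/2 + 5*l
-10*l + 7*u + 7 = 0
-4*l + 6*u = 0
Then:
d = -41/56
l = 21/16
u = 7/8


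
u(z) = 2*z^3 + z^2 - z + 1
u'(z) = 6*z^2 + 2*z - 1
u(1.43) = 7.46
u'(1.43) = 14.13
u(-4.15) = -120.57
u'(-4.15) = 94.04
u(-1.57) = -2.70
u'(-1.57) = 10.65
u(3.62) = 105.36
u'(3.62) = 84.87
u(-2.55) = -23.11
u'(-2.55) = 32.92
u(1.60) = 10.15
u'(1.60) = 17.56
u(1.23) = 5.00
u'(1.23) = 10.54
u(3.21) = 74.25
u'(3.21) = 67.24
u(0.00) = 1.00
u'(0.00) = -1.00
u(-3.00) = -41.00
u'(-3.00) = 47.00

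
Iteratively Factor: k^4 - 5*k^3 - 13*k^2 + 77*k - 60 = (k + 4)*(k^3 - 9*k^2 + 23*k - 15) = (k - 1)*(k + 4)*(k^2 - 8*k + 15) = (k - 5)*(k - 1)*(k + 4)*(k - 3)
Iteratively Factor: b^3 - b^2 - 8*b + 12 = (b - 2)*(b^2 + b - 6) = (b - 2)^2*(b + 3)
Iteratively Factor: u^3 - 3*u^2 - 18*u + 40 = (u + 4)*(u^2 - 7*u + 10) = (u - 2)*(u + 4)*(u - 5)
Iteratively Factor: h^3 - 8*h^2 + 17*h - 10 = (h - 1)*(h^2 - 7*h + 10) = (h - 2)*(h - 1)*(h - 5)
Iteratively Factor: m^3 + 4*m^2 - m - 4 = (m + 1)*(m^2 + 3*m - 4) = (m - 1)*(m + 1)*(m + 4)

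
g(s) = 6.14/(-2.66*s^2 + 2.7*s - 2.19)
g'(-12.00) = -0.00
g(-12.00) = -0.01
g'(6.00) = 0.03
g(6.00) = -0.08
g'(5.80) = 0.03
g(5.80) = -0.08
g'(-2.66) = -0.13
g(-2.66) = -0.22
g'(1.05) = 3.39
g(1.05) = -2.68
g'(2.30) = 0.58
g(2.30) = -0.61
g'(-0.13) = -3.11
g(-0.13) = -2.37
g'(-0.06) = -3.32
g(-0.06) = -2.60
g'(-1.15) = -0.70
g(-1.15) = -0.70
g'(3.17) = 0.21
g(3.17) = -0.30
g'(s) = 6.14*(5.32*s - 2.7)/(-2.66*s^2 + 2.7*s - 2.19)^2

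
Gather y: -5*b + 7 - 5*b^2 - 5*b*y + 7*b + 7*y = -5*b^2 + 2*b + y*(7 - 5*b) + 7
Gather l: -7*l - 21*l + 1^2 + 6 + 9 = 16 - 28*l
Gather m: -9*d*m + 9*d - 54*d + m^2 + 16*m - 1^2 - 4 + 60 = -45*d + m^2 + m*(16 - 9*d) + 55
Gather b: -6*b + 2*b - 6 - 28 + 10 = -4*b - 24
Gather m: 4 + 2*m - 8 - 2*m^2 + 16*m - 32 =-2*m^2 + 18*m - 36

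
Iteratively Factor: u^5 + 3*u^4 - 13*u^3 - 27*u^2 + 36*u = (u + 3)*(u^4 - 13*u^2 + 12*u) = (u - 1)*(u + 3)*(u^3 + u^2 - 12*u) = (u - 1)*(u + 3)*(u + 4)*(u^2 - 3*u) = u*(u - 1)*(u + 3)*(u + 4)*(u - 3)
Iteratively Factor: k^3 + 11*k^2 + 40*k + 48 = (k + 4)*(k^2 + 7*k + 12) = (k + 3)*(k + 4)*(k + 4)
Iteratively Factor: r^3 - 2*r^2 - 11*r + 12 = (r - 1)*(r^2 - r - 12) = (r - 4)*(r - 1)*(r + 3)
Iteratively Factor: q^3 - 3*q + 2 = (q - 1)*(q^2 + q - 2) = (q - 1)*(q + 2)*(q - 1)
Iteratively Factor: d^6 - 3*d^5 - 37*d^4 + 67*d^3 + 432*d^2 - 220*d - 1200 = (d - 5)*(d^5 + 2*d^4 - 27*d^3 - 68*d^2 + 92*d + 240) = (d - 5)*(d + 4)*(d^4 - 2*d^3 - 19*d^2 + 8*d + 60) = (d - 5)*(d - 2)*(d + 4)*(d^3 - 19*d - 30) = (d - 5)*(d - 2)*(d + 2)*(d + 4)*(d^2 - 2*d - 15) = (d - 5)*(d - 2)*(d + 2)*(d + 3)*(d + 4)*(d - 5)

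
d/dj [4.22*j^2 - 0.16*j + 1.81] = 8.44*j - 0.16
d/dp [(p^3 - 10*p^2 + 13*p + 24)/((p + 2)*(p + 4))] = (p^4 + 12*p^3 - 49*p^2 - 208*p - 40)/(p^4 + 12*p^3 + 52*p^2 + 96*p + 64)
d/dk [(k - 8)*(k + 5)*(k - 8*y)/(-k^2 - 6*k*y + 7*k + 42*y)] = ((k - 8)*(k + 5)*(k - 8*y)*(2*k + 6*y - 7) - ((k - 8)*(k + 5) + (k - 8)*(k - 8*y) + (k + 5)*(k - 8*y))*(k^2 + 6*k*y - 7*k - 42*y))/(k^2 + 6*k*y - 7*k - 42*y)^2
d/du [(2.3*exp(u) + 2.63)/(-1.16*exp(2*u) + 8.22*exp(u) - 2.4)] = (2.668*exp(2*u) + 6.1016*exp(u) - 27.1386)*exp(u)/(1.3456*exp(4*u) - 19.0704*exp(3*u) + 73.1364*exp(2*u) - 39.456*exp(u) + 5.76)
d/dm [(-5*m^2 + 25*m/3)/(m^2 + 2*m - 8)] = 5*(-11*m^2 + 48*m - 40)/(3*(m^4 + 4*m^3 - 12*m^2 - 32*m + 64))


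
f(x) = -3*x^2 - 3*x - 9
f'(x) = -6*x - 3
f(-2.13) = -16.22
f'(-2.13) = 9.78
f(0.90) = -14.13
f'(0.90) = -8.40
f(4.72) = -90.00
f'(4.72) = -31.32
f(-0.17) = -8.58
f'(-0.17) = -1.98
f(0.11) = -9.37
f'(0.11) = -3.66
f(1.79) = -23.98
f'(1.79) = -13.74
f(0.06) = -9.19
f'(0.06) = -3.36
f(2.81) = -41.12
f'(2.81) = -19.86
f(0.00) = -9.00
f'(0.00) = -3.00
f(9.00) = -279.00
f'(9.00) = -57.00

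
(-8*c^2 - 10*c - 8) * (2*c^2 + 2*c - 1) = -16*c^4 - 36*c^3 - 28*c^2 - 6*c + 8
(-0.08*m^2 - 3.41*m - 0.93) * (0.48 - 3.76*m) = 0.3008*m^3 + 12.7832*m^2 + 1.86*m - 0.4464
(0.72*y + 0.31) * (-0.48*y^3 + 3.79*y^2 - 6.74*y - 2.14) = -0.3456*y^4 + 2.58*y^3 - 3.6779*y^2 - 3.6302*y - 0.6634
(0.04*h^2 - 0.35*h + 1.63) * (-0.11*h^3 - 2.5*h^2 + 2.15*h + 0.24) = -0.0044*h^5 - 0.0615*h^4 + 0.7817*h^3 - 4.8179*h^2 + 3.4205*h + 0.3912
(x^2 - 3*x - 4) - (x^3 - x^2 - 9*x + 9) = -x^3 + 2*x^2 + 6*x - 13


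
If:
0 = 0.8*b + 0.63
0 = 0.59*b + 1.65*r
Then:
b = -0.79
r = 0.28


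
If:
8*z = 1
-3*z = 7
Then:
No Solution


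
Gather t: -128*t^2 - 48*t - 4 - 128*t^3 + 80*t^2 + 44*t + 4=-128*t^3 - 48*t^2 - 4*t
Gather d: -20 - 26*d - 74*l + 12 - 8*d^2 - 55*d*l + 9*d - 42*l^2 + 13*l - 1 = -8*d^2 + d*(-55*l - 17) - 42*l^2 - 61*l - 9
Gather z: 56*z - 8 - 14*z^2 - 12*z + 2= -14*z^2 + 44*z - 6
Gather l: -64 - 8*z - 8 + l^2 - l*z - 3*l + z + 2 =l^2 + l*(-z - 3) - 7*z - 70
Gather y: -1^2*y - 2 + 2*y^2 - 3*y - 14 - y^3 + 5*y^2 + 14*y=-y^3 + 7*y^2 + 10*y - 16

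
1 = 1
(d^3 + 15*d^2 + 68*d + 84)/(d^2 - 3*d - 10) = (d^2 + 13*d + 42)/(d - 5)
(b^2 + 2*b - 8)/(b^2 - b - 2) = (b + 4)/(b + 1)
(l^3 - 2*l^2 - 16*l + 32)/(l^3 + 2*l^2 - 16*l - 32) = (l - 2)/(l + 2)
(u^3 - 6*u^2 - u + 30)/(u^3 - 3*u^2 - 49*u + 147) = (u^2 - 3*u - 10)/(u^2 - 49)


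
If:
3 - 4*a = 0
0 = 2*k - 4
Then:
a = 3/4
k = 2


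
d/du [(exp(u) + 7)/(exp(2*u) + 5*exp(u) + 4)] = (-(exp(u) + 7)*(2*exp(u) + 5) + exp(2*u) + 5*exp(u) + 4)*exp(u)/(exp(2*u) + 5*exp(u) + 4)^2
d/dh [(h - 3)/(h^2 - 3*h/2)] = 2*(-2*h^2 + 12*h - 9)/(h^2*(4*h^2 - 12*h + 9))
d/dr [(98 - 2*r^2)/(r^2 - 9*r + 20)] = 6*(3*r^2 - 46*r + 147)/(r^4 - 18*r^3 + 121*r^2 - 360*r + 400)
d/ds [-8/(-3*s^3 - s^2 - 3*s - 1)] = 8*(-9*s^2 - 2*s - 3)/(3*s^3 + s^2 + 3*s + 1)^2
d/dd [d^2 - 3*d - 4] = 2*d - 3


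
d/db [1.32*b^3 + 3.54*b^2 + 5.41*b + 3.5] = 3.96*b^2 + 7.08*b + 5.41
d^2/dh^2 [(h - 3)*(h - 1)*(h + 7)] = 6*h + 6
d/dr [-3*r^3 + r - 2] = 1 - 9*r^2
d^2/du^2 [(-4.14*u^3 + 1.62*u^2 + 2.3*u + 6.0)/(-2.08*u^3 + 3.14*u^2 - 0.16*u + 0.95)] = (5.6843418860808e-14*u^7 + 40.0608000000001*u^6 - 67.9710720000001*u^5 - 119.967744*u^4 + 512.241192*u^3 - 396.24492*u^2 + 10.5339*u + 31.8655)/(8.998912*u^9 - 40.754688*u^8 + 63.600576*u^7 - 49.559336*u^6 + 42.120192*u^5 - 30.237972*u^4 + 8.499376*u^3 - 8.57451*u^2 + 0.4332*u - 0.857375)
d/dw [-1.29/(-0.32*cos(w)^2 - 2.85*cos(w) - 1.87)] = (0.8256*cos(w) + 3.6765)*sin(w)/(0.32*cos(w)^2 + 2.85*cos(w) + 1.87)^2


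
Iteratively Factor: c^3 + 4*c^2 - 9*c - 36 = (c + 3)*(c^2 + c - 12) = (c - 3)*(c + 3)*(c + 4)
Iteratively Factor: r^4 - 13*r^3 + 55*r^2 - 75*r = (r - 5)*(r^3 - 8*r^2 + 15*r) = (r - 5)*(r - 3)*(r^2 - 5*r) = (r - 5)^2*(r - 3)*(r)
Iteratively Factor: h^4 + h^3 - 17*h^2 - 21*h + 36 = (h + 3)*(h^3 - 2*h^2 - 11*h + 12) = (h - 1)*(h + 3)*(h^2 - h - 12) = (h - 1)*(h + 3)^2*(h - 4)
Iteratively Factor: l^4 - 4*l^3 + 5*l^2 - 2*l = (l)*(l^3 - 4*l^2 + 5*l - 2) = l*(l - 1)*(l^2 - 3*l + 2) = l*(l - 1)^2*(l - 2)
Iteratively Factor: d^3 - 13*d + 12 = (d - 3)*(d^2 + 3*d - 4) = (d - 3)*(d + 4)*(d - 1)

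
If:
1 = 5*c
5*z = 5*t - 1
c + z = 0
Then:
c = 1/5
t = 0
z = -1/5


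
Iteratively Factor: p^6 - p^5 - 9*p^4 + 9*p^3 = (p - 3)*(p^5 + 2*p^4 - 3*p^3) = p*(p - 3)*(p^4 + 2*p^3 - 3*p^2) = p^2*(p - 3)*(p^3 + 2*p^2 - 3*p) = p^2*(p - 3)*(p + 3)*(p^2 - p) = p^2*(p - 3)*(p - 1)*(p + 3)*(p)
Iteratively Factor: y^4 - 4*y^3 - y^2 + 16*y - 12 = (y + 2)*(y^3 - 6*y^2 + 11*y - 6) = (y - 2)*(y + 2)*(y^2 - 4*y + 3) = (y - 2)*(y - 1)*(y + 2)*(y - 3)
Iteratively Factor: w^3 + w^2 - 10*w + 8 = (w - 1)*(w^2 + 2*w - 8) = (w - 2)*(w - 1)*(w + 4)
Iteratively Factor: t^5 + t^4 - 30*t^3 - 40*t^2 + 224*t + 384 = (t + 3)*(t^4 - 2*t^3 - 24*t^2 + 32*t + 128) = (t + 3)*(t + 4)*(t^3 - 6*t^2 + 32) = (t - 4)*(t + 3)*(t + 4)*(t^2 - 2*t - 8) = (t - 4)*(t + 2)*(t + 3)*(t + 4)*(t - 4)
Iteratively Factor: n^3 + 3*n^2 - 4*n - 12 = (n + 2)*(n^2 + n - 6) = (n - 2)*(n + 2)*(n + 3)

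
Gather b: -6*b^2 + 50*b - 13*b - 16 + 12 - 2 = -6*b^2 + 37*b - 6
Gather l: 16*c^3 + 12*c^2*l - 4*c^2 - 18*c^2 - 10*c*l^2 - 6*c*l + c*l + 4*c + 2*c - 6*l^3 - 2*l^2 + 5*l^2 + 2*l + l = 16*c^3 - 22*c^2 + 6*c - 6*l^3 + l^2*(3 - 10*c) + l*(12*c^2 - 5*c + 3)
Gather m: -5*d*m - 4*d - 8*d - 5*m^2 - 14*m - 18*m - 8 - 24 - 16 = -12*d - 5*m^2 + m*(-5*d - 32) - 48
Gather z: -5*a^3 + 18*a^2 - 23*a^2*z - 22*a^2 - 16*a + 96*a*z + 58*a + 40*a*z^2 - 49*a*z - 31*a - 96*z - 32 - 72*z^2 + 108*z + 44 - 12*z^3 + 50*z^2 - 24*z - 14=-5*a^3 - 4*a^2 + 11*a - 12*z^3 + z^2*(40*a - 22) + z*(-23*a^2 + 47*a - 12) - 2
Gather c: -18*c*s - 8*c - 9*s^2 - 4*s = c*(-18*s - 8) - 9*s^2 - 4*s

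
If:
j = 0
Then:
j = 0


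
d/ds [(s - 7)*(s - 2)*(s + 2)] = 3*s^2 - 14*s - 4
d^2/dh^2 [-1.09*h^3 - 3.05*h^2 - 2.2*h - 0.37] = -6.54*h - 6.1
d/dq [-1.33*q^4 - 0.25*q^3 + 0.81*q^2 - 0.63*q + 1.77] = -5.32*q^3 - 0.75*q^2 + 1.62*q - 0.63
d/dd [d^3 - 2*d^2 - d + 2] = 3*d^2 - 4*d - 1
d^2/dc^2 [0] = 0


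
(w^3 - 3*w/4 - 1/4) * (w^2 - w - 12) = w^5 - w^4 - 51*w^3/4 + w^2/2 + 37*w/4 + 3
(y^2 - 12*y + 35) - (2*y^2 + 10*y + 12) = -y^2 - 22*y + 23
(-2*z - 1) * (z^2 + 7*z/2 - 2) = -2*z^3 - 8*z^2 + z/2 + 2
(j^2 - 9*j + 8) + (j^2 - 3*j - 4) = 2*j^2 - 12*j + 4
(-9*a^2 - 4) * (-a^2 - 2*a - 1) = 9*a^4 + 18*a^3 + 13*a^2 + 8*a + 4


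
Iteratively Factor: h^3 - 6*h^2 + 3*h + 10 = (h + 1)*(h^2 - 7*h + 10) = (h - 5)*(h + 1)*(h - 2)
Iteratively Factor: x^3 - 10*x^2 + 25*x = (x)*(x^2 - 10*x + 25) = x*(x - 5)*(x - 5)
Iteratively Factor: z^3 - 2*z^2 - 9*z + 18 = (z + 3)*(z^2 - 5*z + 6) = (z - 2)*(z + 3)*(z - 3)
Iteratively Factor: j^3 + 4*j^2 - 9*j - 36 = (j - 3)*(j^2 + 7*j + 12) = (j - 3)*(j + 4)*(j + 3)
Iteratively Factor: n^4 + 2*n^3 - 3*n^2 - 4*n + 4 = (n - 1)*(n^3 + 3*n^2 - 4) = (n - 1)*(n + 2)*(n^2 + n - 2) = (n - 1)*(n + 2)^2*(n - 1)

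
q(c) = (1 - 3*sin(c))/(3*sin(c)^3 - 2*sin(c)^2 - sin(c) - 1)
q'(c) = (1 - 3*sin(c))*(-9*sin(c)^2*cos(c) + 4*sin(c)*cos(c) + cos(c))/(3*sin(c)^3 - 2*sin(c)^2 - sin(c) - 1)^2 - 3*cos(c)/(3*sin(c)^3 - 2*sin(c)^2 - sin(c) - 1)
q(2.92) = -0.27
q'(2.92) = -2.57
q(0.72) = 0.59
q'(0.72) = 1.42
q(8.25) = 1.39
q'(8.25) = -2.17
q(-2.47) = -1.53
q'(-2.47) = 1.92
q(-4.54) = 1.85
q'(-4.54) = -1.62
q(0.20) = -0.32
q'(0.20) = 2.71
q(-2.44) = -1.47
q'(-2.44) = 1.86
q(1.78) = 1.78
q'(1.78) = -1.84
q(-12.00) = 0.37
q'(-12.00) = 1.43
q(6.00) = -1.95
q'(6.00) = 1.43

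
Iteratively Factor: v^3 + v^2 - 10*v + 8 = (v - 2)*(v^2 + 3*v - 4) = (v - 2)*(v - 1)*(v + 4)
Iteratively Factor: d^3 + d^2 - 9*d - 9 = (d + 1)*(d^2 - 9) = (d - 3)*(d + 1)*(d + 3)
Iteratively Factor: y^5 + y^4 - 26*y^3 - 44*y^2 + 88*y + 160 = (y + 2)*(y^4 - y^3 - 24*y^2 + 4*y + 80) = (y + 2)^2*(y^3 - 3*y^2 - 18*y + 40) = (y - 2)*(y + 2)^2*(y^2 - y - 20) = (y - 5)*(y - 2)*(y + 2)^2*(y + 4)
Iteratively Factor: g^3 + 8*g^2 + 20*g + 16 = (g + 2)*(g^2 + 6*g + 8) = (g + 2)^2*(g + 4)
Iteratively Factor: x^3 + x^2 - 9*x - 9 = (x + 3)*(x^2 - 2*x - 3) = (x + 1)*(x + 3)*(x - 3)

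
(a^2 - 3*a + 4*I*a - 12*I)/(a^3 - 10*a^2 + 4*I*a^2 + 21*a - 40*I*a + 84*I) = 1/(a - 7)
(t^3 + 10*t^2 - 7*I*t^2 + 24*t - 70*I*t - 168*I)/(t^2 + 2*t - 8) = (t^2 + t*(6 - 7*I) - 42*I)/(t - 2)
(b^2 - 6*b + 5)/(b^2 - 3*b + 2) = (b - 5)/(b - 2)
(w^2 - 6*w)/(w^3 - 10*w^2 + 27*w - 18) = w/(w^2 - 4*w + 3)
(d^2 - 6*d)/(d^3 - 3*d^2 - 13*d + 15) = d*(d - 6)/(d^3 - 3*d^2 - 13*d + 15)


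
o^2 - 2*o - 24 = (o - 6)*(o + 4)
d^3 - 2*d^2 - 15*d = d*(d - 5)*(d + 3)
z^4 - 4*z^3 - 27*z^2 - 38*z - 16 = (z - 8)*(z + 1)^2*(z + 2)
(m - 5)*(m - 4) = m^2 - 9*m + 20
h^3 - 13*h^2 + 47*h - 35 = (h - 7)*(h - 5)*(h - 1)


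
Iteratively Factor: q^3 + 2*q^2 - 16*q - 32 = (q + 4)*(q^2 - 2*q - 8) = (q - 4)*(q + 4)*(q + 2)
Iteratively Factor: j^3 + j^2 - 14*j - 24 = (j + 3)*(j^2 - 2*j - 8) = (j - 4)*(j + 3)*(j + 2)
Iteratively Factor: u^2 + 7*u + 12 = (u + 3)*(u + 4)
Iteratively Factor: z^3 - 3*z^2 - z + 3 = (z + 1)*(z^2 - 4*z + 3) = (z - 1)*(z + 1)*(z - 3)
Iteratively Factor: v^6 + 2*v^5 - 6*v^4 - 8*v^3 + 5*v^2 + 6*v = (v)*(v^5 + 2*v^4 - 6*v^3 - 8*v^2 + 5*v + 6) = v*(v - 2)*(v^4 + 4*v^3 + 2*v^2 - 4*v - 3) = v*(v - 2)*(v + 1)*(v^3 + 3*v^2 - v - 3) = v*(v - 2)*(v + 1)*(v + 3)*(v^2 - 1) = v*(v - 2)*(v - 1)*(v + 1)*(v + 3)*(v + 1)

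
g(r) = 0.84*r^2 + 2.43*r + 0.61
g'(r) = 1.68*r + 2.43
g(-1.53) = -1.14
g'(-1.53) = -0.14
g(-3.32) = 1.80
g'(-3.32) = -3.15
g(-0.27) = 0.02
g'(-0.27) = 1.98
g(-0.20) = 0.16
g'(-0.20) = 2.09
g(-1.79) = -1.05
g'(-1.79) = -0.58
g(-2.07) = -0.82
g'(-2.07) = -1.05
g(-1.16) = -1.08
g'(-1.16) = 0.48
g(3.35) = 18.18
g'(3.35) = 8.06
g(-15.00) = 153.16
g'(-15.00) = -22.77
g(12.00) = 150.73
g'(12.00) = 22.59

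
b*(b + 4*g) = b^2 + 4*b*g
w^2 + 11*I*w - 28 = (w + 4*I)*(w + 7*I)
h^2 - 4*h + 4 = (h - 2)^2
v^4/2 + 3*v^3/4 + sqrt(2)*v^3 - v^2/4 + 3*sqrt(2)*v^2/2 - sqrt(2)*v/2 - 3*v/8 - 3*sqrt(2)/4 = (v/2 + sqrt(2))*(v + 3/2)*(v - sqrt(2)/2)*(v + sqrt(2)/2)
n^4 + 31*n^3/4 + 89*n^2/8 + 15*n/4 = n*(n + 1/2)*(n + 5/4)*(n + 6)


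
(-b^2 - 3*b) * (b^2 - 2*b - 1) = -b^4 - b^3 + 7*b^2 + 3*b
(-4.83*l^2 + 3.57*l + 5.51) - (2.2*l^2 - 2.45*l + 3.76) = -7.03*l^2 + 6.02*l + 1.75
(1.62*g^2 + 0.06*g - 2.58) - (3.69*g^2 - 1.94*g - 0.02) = -2.07*g^2 + 2.0*g - 2.56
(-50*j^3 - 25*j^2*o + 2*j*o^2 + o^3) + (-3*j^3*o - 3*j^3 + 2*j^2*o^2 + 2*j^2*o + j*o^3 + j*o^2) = -3*j^3*o - 53*j^3 + 2*j^2*o^2 - 23*j^2*o + j*o^3 + 3*j*o^2 + o^3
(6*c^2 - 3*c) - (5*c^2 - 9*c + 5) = c^2 + 6*c - 5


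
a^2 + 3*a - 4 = (a - 1)*(a + 4)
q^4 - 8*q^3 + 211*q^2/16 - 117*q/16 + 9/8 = (q - 6)*(q - 1)*(q - 3/4)*(q - 1/4)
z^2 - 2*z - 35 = (z - 7)*(z + 5)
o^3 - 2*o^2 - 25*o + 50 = (o - 5)*(o - 2)*(o + 5)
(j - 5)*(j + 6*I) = j^2 - 5*j + 6*I*j - 30*I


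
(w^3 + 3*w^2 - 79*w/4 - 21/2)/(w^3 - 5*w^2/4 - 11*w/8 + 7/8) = 2*(4*w^3 + 12*w^2 - 79*w - 42)/(8*w^3 - 10*w^2 - 11*w + 7)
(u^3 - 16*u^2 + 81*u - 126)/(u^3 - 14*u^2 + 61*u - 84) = (u - 6)/(u - 4)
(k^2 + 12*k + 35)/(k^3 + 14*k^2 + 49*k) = (k + 5)/(k*(k + 7))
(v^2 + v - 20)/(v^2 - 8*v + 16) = (v + 5)/(v - 4)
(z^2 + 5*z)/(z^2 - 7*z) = (z + 5)/(z - 7)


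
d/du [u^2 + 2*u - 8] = 2*u + 2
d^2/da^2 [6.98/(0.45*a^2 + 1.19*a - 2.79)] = (-2.8269*a^2 - 7.47558*a + 6.98*(0.9*a + 1.19)*(1.8*a + 2.38) + 17.52678)/(0.45*a^2 + 1.19*a - 2.79)^3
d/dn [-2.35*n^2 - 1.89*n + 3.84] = -4.7*n - 1.89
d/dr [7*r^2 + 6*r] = 14*r + 6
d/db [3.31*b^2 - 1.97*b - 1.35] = 6.62*b - 1.97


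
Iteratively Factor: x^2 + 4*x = (x + 4)*(x)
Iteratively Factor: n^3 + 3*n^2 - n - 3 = (n + 1)*(n^2 + 2*n - 3) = (n - 1)*(n + 1)*(n + 3)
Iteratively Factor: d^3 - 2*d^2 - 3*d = (d)*(d^2 - 2*d - 3) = d*(d - 3)*(d + 1)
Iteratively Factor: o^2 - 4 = (o + 2)*(o - 2)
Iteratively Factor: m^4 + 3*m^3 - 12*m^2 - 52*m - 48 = (m - 4)*(m^3 + 7*m^2 + 16*m + 12) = (m - 4)*(m + 3)*(m^2 + 4*m + 4) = (m - 4)*(m + 2)*(m + 3)*(m + 2)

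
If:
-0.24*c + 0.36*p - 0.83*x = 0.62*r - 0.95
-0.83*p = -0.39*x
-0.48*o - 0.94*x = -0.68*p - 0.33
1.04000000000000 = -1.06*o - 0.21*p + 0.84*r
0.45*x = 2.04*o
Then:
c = -0.96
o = 0.10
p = 0.21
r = 1.42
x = 0.45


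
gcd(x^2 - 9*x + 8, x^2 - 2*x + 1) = x - 1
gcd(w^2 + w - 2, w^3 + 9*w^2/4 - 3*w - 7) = w + 2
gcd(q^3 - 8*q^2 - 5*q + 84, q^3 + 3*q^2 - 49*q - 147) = q^2 - 4*q - 21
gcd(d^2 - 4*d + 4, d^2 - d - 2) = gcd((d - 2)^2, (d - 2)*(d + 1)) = d - 2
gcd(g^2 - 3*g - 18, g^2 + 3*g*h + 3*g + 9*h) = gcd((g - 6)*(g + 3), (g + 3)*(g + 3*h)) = g + 3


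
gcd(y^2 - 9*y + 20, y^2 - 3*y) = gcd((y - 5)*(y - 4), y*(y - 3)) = 1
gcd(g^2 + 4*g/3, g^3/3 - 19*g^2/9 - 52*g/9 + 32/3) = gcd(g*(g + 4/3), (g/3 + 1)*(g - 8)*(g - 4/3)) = 1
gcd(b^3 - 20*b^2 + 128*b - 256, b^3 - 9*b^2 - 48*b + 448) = b^2 - 16*b + 64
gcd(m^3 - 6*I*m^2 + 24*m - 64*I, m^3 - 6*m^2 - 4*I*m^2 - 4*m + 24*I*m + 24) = m - 2*I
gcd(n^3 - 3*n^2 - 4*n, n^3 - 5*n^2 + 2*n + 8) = n^2 - 3*n - 4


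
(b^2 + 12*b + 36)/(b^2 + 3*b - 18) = (b + 6)/(b - 3)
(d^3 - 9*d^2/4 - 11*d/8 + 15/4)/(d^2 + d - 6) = (d^2 - d/4 - 15/8)/(d + 3)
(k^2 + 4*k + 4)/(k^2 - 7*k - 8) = (k^2 + 4*k + 4)/(k^2 - 7*k - 8)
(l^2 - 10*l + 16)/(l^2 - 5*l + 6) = (l - 8)/(l - 3)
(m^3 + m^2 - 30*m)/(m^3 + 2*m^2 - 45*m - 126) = m*(m - 5)/(m^2 - 4*m - 21)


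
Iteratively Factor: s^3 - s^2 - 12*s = (s + 3)*(s^2 - 4*s) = s*(s + 3)*(s - 4)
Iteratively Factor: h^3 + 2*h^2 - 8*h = (h)*(h^2 + 2*h - 8) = h*(h + 4)*(h - 2)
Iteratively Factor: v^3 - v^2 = (v)*(v^2 - v) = v^2*(v - 1)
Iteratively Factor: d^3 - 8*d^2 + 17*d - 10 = (d - 1)*(d^2 - 7*d + 10) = (d - 2)*(d - 1)*(d - 5)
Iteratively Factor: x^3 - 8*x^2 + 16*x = (x - 4)*(x^2 - 4*x) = x*(x - 4)*(x - 4)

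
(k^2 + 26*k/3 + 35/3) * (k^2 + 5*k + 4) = k^4 + 41*k^3/3 + 59*k^2 + 93*k + 140/3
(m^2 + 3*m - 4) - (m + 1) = m^2 + 2*m - 5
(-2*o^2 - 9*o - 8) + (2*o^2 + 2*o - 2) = -7*o - 10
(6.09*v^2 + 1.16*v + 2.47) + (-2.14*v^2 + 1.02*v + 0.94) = 3.95*v^2 + 2.18*v + 3.41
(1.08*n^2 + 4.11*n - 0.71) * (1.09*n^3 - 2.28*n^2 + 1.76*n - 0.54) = 1.1772*n^5 + 2.0175*n^4 - 8.2439*n^3 + 8.2692*n^2 - 3.469*n + 0.3834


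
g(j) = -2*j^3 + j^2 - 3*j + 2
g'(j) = -6*j^2 + 2*j - 3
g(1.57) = -7.98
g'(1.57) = -14.65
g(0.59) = 0.17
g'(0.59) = -3.91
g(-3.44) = 105.57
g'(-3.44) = -80.88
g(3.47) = -79.93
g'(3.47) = -68.31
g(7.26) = -732.39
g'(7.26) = -304.73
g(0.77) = -0.63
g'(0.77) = -5.02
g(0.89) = -1.29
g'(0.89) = -5.97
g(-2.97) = 72.13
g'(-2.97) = -61.87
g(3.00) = -52.00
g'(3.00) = -51.00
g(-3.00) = 74.00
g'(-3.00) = -63.00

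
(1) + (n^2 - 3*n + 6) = n^2 - 3*n + 7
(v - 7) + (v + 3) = 2*v - 4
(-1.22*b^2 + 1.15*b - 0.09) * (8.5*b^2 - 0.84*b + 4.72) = -10.37*b^4 + 10.7998*b^3 - 7.4894*b^2 + 5.5036*b - 0.4248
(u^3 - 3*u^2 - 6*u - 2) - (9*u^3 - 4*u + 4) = -8*u^3 - 3*u^2 - 2*u - 6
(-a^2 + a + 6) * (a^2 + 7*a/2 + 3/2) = -a^4 - 5*a^3/2 + 8*a^2 + 45*a/2 + 9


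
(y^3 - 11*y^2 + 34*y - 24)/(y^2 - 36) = (y^2 - 5*y + 4)/(y + 6)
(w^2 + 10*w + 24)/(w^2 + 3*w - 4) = (w + 6)/(w - 1)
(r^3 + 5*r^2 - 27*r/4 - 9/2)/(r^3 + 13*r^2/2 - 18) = (r + 1/2)/(r + 2)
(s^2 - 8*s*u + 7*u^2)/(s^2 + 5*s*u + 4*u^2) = (s^2 - 8*s*u + 7*u^2)/(s^2 + 5*s*u + 4*u^2)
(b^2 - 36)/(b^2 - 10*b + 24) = (b + 6)/(b - 4)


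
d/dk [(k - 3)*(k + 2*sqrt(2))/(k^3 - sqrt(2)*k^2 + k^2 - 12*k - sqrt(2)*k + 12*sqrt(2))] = (-k^2 - 4*sqrt(2)*k - 12*sqrt(2) + 4)/(k^4 - 2*sqrt(2)*k^3 + 8*k^3 - 16*sqrt(2)*k^2 + 18*k^2 - 32*sqrt(2)*k + 16*k + 32)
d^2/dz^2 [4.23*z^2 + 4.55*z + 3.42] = 8.46000000000000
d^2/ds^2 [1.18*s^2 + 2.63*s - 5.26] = 2.36000000000000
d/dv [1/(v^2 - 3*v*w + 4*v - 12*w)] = (-2*v + 3*w - 4)/(v^2 - 3*v*w + 4*v - 12*w)^2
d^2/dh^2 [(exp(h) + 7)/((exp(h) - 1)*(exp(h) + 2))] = (exp(4*h) + 27*exp(3*h) + 33*exp(2*h) + 65*exp(h) + 18)*exp(h)/(exp(6*h) + 3*exp(5*h) - 3*exp(4*h) - 11*exp(3*h) + 6*exp(2*h) + 12*exp(h) - 8)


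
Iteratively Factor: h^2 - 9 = (h - 3)*(h + 3)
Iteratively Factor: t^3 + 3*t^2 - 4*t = (t)*(t^2 + 3*t - 4) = t*(t + 4)*(t - 1)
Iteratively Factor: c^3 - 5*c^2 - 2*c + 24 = (c - 3)*(c^2 - 2*c - 8) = (c - 4)*(c - 3)*(c + 2)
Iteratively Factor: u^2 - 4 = (u - 2)*(u + 2)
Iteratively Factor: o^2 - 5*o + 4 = (o - 4)*(o - 1)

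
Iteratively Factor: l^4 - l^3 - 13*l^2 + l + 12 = (l - 4)*(l^3 + 3*l^2 - l - 3) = (l - 4)*(l - 1)*(l^2 + 4*l + 3) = (l - 4)*(l - 1)*(l + 1)*(l + 3)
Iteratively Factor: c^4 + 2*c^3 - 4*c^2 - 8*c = (c + 2)*(c^3 - 4*c) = (c + 2)^2*(c^2 - 2*c) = (c - 2)*(c + 2)^2*(c)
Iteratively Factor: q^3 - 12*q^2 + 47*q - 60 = (q - 5)*(q^2 - 7*q + 12) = (q - 5)*(q - 3)*(q - 4)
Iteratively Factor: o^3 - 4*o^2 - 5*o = (o)*(o^2 - 4*o - 5) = o*(o + 1)*(o - 5)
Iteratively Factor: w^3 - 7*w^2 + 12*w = (w - 4)*(w^2 - 3*w) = w*(w - 4)*(w - 3)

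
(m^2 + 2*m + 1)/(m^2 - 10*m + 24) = (m^2 + 2*m + 1)/(m^2 - 10*m + 24)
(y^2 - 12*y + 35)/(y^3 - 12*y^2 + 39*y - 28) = (y - 5)/(y^2 - 5*y + 4)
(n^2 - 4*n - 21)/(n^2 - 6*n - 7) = (n + 3)/(n + 1)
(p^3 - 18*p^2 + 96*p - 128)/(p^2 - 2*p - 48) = (p^2 - 10*p + 16)/(p + 6)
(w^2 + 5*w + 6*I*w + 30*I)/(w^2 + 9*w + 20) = (w + 6*I)/(w + 4)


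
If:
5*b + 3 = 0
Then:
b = -3/5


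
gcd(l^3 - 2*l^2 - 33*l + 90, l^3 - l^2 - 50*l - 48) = l + 6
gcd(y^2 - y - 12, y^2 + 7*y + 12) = y + 3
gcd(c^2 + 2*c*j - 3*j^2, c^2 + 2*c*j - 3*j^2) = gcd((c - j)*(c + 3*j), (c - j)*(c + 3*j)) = c^2 + 2*c*j - 3*j^2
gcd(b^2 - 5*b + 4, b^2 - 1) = b - 1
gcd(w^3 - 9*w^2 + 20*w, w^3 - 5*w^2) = w^2 - 5*w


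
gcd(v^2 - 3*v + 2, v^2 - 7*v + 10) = v - 2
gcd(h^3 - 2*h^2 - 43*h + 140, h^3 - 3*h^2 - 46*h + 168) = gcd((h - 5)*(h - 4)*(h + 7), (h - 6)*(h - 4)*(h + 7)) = h^2 + 3*h - 28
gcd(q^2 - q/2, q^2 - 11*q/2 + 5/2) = q - 1/2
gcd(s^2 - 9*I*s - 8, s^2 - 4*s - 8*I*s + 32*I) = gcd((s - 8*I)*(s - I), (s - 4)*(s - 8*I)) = s - 8*I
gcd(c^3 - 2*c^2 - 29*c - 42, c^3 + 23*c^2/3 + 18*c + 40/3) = c + 2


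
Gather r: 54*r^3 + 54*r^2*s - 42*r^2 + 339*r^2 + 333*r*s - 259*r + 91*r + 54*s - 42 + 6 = 54*r^3 + r^2*(54*s + 297) + r*(333*s - 168) + 54*s - 36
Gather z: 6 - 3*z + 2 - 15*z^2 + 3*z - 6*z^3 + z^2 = -6*z^3 - 14*z^2 + 8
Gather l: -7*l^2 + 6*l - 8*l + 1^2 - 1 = -7*l^2 - 2*l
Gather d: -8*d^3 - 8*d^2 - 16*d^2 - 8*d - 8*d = -8*d^3 - 24*d^2 - 16*d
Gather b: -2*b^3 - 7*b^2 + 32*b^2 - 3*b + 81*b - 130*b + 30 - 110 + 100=-2*b^3 + 25*b^2 - 52*b + 20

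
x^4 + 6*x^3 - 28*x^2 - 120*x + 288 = (x - 4)*(x - 2)*(x + 6)^2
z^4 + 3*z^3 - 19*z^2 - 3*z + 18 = (z - 3)*(z - 1)*(z + 1)*(z + 6)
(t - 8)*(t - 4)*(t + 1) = t^3 - 11*t^2 + 20*t + 32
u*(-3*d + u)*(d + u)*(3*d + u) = -9*d^3*u - 9*d^2*u^2 + d*u^3 + u^4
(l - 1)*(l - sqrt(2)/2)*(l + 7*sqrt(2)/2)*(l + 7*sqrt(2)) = l^4 - l^3 + 10*sqrt(2)*l^3 - 10*sqrt(2)*l^2 + 77*l^2/2 - 77*l/2 - 49*sqrt(2)*l/2 + 49*sqrt(2)/2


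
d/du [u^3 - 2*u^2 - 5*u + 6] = 3*u^2 - 4*u - 5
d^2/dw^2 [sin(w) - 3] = -sin(w)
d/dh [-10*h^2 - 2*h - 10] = -20*h - 2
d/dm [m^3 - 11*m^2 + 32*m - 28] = 3*m^2 - 22*m + 32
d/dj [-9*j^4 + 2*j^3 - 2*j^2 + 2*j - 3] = -36*j^3 + 6*j^2 - 4*j + 2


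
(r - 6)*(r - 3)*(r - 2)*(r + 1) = r^4 - 10*r^3 + 25*r^2 - 36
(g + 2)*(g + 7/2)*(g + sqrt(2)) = g^3 + sqrt(2)*g^2 + 11*g^2/2 + 7*g + 11*sqrt(2)*g/2 + 7*sqrt(2)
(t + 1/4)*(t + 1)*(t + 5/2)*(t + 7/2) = t^4 + 29*t^3/4 + 33*t^2/2 + 199*t/16 + 35/16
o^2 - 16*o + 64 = (o - 8)^2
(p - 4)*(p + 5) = p^2 + p - 20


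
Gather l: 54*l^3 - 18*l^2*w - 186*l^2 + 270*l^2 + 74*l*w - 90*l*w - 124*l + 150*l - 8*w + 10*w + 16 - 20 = 54*l^3 + l^2*(84 - 18*w) + l*(26 - 16*w) + 2*w - 4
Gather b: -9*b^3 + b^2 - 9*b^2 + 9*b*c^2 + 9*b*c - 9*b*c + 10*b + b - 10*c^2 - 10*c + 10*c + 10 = -9*b^3 - 8*b^2 + b*(9*c^2 + 11) - 10*c^2 + 10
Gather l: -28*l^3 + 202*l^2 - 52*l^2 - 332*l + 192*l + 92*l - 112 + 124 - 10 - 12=-28*l^3 + 150*l^2 - 48*l - 10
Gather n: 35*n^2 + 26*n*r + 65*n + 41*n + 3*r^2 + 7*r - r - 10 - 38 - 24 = 35*n^2 + n*(26*r + 106) + 3*r^2 + 6*r - 72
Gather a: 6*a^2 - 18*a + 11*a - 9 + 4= 6*a^2 - 7*a - 5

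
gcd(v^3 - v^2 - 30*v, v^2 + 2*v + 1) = 1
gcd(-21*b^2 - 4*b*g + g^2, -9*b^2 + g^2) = 3*b + g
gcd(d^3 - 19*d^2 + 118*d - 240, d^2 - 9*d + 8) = d - 8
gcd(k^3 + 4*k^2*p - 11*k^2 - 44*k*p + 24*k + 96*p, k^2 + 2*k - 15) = k - 3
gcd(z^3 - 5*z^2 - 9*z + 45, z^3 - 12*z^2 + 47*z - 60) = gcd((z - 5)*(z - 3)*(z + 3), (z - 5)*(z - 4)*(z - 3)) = z^2 - 8*z + 15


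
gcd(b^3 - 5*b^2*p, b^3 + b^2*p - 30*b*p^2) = -b^2 + 5*b*p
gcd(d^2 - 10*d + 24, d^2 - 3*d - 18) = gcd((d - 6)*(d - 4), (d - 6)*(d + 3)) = d - 6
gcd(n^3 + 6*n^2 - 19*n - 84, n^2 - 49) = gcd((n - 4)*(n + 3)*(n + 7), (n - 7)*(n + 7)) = n + 7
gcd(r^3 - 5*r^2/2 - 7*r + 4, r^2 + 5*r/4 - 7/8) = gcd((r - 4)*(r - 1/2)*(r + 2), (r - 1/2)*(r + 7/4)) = r - 1/2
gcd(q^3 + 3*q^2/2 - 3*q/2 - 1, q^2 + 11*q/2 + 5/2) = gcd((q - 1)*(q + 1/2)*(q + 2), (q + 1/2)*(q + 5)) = q + 1/2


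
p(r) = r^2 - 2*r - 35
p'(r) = 2*r - 2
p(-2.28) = -25.24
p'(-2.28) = -6.56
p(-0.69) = -33.14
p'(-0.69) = -3.38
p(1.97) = -35.06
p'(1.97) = 1.94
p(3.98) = -27.12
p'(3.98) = 5.96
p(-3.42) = -16.46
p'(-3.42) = -8.84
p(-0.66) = -33.24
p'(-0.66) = -3.32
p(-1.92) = -27.47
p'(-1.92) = -5.84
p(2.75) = -32.94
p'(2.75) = 3.50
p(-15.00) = 220.00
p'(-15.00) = -32.00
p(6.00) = -11.00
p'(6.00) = 10.00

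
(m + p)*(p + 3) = m*p + 3*m + p^2 + 3*p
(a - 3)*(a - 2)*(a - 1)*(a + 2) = a^4 - 4*a^3 - a^2 + 16*a - 12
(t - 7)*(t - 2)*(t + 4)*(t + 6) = t^4 + t^3 - 52*t^2 - 76*t + 336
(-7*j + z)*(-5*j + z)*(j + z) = 35*j^3 + 23*j^2*z - 11*j*z^2 + z^3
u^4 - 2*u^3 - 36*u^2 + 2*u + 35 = (u - 7)*(u - 1)*(u + 1)*(u + 5)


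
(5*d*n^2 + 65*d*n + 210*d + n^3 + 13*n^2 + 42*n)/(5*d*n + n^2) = n + 13 + 42/n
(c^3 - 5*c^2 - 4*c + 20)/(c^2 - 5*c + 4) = (c^3 - 5*c^2 - 4*c + 20)/(c^2 - 5*c + 4)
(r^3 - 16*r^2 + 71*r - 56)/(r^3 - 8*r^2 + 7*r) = (r - 8)/r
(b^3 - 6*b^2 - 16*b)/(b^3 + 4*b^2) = (b^2 - 6*b - 16)/(b*(b + 4))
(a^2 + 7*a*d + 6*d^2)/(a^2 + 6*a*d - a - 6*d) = (a + d)/(a - 1)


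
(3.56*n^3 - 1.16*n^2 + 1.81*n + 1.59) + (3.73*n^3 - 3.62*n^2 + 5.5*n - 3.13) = 7.29*n^3 - 4.78*n^2 + 7.31*n - 1.54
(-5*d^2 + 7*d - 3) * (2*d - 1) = -10*d^3 + 19*d^2 - 13*d + 3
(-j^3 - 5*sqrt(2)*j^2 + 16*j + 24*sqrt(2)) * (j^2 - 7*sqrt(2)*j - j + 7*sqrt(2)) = -j^5 + j^4 + 2*sqrt(2)*j^4 - 2*sqrt(2)*j^3 + 86*j^3 - 88*sqrt(2)*j^2 - 86*j^2 - 336*j + 88*sqrt(2)*j + 336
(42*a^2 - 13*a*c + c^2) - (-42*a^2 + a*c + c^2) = 84*a^2 - 14*a*c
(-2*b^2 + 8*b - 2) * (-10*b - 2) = 20*b^3 - 76*b^2 + 4*b + 4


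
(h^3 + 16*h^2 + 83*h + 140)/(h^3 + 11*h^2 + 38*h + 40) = (h + 7)/(h + 2)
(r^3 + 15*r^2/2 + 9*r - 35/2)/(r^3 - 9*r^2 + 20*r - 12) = (2*r^2 + 17*r + 35)/(2*(r^2 - 8*r + 12))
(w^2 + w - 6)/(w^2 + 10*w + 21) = (w - 2)/(w + 7)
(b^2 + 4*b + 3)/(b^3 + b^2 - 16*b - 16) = (b + 3)/(b^2 - 16)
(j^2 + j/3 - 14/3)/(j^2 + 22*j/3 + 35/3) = (j - 2)/(j + 5)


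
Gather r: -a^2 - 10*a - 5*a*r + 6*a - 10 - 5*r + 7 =-a^2 - 4*a + r*(-5*a - 5) - 3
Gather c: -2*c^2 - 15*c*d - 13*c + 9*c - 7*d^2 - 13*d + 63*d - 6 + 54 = -2*c^2 + c*(-15*d - 4) - 7*d^2 + 50*d + 48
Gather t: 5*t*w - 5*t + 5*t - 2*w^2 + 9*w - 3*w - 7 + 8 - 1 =5*t*w - 2*w^2 + 6*w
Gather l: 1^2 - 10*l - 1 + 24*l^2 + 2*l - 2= 24*l^2 - 8*l - 2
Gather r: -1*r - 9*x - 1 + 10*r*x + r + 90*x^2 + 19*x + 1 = 10*r*x + 90*x^2 + 10*x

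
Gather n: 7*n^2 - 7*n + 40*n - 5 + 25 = 7*n^2 + 33*n + 20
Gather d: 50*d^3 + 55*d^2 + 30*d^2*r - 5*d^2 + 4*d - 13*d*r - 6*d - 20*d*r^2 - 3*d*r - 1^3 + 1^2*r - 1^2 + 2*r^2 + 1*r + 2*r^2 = 50*d^3 + d^2*(30*r + 50) + d*(-20*r^2 - 16*r - 2) + 4*r^2 + 2*r - 2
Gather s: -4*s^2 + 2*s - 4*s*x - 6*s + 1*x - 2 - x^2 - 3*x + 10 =-4*s^2 + s*(-4*x - 4) - x^2 - 2*x + 8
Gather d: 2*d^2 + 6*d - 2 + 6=2*d^2 + 6*d + 4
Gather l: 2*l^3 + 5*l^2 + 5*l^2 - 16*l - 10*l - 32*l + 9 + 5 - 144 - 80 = 2*l^3 + 10*l^2 - 58*l - 210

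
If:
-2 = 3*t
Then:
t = -2/3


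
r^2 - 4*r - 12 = (r - 6)*(r + 2)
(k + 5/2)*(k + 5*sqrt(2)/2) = k^2 + 5*k/2 + 5*sqrt(2)*k/2 + 25*sqrt(2)/4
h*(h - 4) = h^2 - 4*h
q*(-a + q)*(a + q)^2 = -a^3*q - a^2*q^2 + a*q^3 + q^4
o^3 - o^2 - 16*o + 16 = (o - 4)*(o - 1)*(o + 4)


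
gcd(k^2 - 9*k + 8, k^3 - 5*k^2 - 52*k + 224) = k - 8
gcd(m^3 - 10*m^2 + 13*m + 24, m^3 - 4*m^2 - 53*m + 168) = m^2 - 11*m + 24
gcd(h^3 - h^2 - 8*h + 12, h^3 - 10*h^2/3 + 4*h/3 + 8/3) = h^2 - 4*h + 4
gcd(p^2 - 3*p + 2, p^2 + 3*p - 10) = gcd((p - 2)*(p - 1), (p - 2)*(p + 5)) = p - 2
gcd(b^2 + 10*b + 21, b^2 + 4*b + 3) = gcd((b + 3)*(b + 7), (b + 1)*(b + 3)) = b + 3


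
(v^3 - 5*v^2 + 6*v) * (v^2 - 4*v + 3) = v^5 - 9*v^4 + 29*v^3 - 39*v^2 + 18*v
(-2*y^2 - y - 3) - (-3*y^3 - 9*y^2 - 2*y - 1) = 3*y^3 + 7*y^2 + y - 2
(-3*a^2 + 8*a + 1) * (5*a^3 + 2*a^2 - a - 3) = -15*a^5 + 34*a^4 + 24*a^3 + 3*a^2 - 25*a - 3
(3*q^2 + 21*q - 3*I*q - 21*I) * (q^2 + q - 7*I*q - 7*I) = 3*q^4 + 24*q^3 - 24*I*q^3 - 192*I*q^2 - 168*q - 168*I*q - 147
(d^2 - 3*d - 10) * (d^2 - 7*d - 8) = d^4 - 10*d^3 + 3*d^2 + 94*d + 80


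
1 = 1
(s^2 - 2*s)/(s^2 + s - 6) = s/(s + 3)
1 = 1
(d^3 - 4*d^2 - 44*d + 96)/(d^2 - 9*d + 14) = (d^2 - 2*d - 48)/(d - 7)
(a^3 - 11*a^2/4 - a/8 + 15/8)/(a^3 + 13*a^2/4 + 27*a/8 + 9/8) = (2*a^2 - 7*a + 5)/(2*a^2 + 5*a + 3)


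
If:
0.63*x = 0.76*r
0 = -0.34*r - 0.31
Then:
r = -0.91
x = -1.10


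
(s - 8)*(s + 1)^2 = s^3 - 6*s^2 - 15*s - 8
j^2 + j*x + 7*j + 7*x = (j + 7)*(j + x)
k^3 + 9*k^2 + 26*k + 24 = (k + 2)*(k + 3)*(k + 4)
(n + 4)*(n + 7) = n^2 + 11*n + 28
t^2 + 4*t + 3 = (t + 1)*(t + 3)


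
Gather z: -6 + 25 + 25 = 44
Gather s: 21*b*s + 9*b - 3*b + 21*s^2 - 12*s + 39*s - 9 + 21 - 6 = 6*b + 21*s^2 + s*(21*b + 27) + 6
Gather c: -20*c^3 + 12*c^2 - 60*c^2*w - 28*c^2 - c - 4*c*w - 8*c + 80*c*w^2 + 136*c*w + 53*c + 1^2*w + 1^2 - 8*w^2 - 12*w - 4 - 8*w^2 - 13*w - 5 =-20*c^3 + c^2*(-60*w - 16) + c*(80*w^2 + 132*w + 44) - 16*w^2 - 24*w - 8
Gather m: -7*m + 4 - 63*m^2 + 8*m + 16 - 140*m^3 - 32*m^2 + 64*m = -140*m^3 - 95*m^2 + 65*m + 20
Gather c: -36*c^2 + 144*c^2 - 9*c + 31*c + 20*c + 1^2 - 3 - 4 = 108*c^2 + 42*c - 6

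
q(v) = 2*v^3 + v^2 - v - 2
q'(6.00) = 227.00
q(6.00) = 460.00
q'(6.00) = 227.00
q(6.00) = 460.00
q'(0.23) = -0.22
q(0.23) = -2.15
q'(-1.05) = 3.52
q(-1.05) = -2.16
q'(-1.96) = 18.13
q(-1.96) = -11.26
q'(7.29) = 332.44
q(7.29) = 818.70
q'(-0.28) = -1.09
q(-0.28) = -1.69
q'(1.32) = 12.09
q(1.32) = 3.02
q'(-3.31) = 58.12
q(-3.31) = -60.26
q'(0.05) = -0.88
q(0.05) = -2.05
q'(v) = 6*v^2 + 2*v - 1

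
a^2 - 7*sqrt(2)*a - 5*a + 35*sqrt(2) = (a - 5)*(a - 7*sqrt(2))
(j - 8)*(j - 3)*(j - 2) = j^3 - 13*j^2 + 46*j - 48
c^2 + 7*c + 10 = (c + 2)*(c + 5)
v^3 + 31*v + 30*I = (v - 6*I)*(v + I)*(v + 5*I)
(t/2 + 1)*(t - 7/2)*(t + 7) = t^3/2 + 11*t^2/4 - 35*t/4 - 49/2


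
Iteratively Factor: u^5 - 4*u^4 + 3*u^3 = (u - 1)*(u^4 - 3*u^3) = u*(u - 1)*(u^3 - 3*u^2) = u^2*(u - 1)*(u^2 - 3*u) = u^2*(u - 3)*(u - 1)*(u)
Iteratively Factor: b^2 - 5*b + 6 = (b - 3)*(b - 2)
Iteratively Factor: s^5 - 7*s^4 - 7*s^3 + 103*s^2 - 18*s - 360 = (s - 5)*(s^4 - 2*s^3 - 17*s^2 + 18*s + 72) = (s - 5)*(s - 4)*(s^3 + 2*s^2 - 9*s - 18) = (s - 5)*(s - 4)*(s + 3)*(s^2 - s - 6) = (s - 5)*(s - 4)*(s - 3)*(s + 3)*(s + 2)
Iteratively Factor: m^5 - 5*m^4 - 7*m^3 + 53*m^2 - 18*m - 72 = (m + 3)*(m^4 - 8*m^3 + 17*m^2 + 2*m - 24) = (m - 4)*(m + 3)*(m^3 - 4*m^2 + m + 6) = (m - 4)*(m + 1)*(m + 3)*(m^2 - 5*m + 6) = (m - 4)*(m - 2)*(m + 1)*(m + 3)*(m - 3)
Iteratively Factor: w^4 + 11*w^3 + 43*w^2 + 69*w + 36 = (w + 4)*(w^3 + 7*w^2 + 15*w + 9) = (w + 3)*(w + 4)*(w^2 + 4*w + 3) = (w + 3)^2*(w + 4)*(w + 1)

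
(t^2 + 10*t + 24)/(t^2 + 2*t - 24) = (t + 4)/(t - 4)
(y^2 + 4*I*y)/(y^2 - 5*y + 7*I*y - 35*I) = y*(y + 4*I)/(y^2 + y*(-5 + 7*I) - 35*I)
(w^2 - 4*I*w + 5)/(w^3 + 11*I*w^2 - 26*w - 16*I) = (w - 5*I)/(w^2 + 10*I*w - 16)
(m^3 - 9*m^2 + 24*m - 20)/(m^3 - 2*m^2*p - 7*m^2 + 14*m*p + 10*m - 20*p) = (2 - m)/(-m + 2*p)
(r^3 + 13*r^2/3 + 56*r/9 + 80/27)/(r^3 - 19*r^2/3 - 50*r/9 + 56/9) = (9*r^2 + 27*r + 20)/(3*(3*r^2 - 23*r + 14))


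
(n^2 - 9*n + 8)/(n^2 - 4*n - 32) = (n - 1)/(n + 4)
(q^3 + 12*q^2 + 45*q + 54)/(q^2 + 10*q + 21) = (q^2 + 9*q + 18)/(q + 7)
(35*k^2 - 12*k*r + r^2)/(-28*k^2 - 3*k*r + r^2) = (-5*k + r)/(4*k + r)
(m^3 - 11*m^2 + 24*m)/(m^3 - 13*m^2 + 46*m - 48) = m/(m - 2)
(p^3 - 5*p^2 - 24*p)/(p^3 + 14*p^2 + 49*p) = (p^2 - 5*p - 24)/(p^2 + 14*p + 49)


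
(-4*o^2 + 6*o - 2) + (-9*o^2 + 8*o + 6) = -13*o^2 + 14*o + 4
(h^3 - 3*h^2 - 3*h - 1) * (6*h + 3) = 6*h^4 - 15*h^3 - 27*h^2 - 15*h - 3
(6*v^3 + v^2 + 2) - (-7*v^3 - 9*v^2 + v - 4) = 13*v^3 + 10*v^2 - v + 6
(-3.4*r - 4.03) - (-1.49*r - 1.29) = -1.91*r - 2.74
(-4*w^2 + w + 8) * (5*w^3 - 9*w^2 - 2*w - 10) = -20*w^5 + 41*w^4 + 39*w^3 - 34*w^2 - 26*w - 80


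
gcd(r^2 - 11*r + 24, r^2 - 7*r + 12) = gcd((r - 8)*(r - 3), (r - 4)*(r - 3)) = r - 3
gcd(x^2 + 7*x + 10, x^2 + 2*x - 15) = x + 5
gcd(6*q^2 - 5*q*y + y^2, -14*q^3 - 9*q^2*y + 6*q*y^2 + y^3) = -2*q + y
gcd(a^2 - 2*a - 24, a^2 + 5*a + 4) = a + 4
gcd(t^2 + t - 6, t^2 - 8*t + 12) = t - 2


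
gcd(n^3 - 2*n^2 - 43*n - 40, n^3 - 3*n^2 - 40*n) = n^2 - 3*n - 40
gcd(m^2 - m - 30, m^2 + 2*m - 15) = m + 5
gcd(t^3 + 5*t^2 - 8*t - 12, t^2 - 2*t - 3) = t + 1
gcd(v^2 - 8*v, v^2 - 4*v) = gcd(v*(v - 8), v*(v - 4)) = v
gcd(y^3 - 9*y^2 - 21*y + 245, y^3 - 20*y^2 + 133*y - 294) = y^2 - 14*y + 49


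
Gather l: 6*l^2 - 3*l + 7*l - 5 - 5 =6*l^2 + 4*l - 10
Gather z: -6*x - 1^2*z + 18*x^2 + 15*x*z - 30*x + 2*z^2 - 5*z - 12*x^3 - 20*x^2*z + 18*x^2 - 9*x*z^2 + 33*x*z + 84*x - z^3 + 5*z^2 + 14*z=-12*x^3 + 36*x^2 + 48*x - z^3 + z^2*(7 - 9*x) + z*(-20*x^2 + 48*x + 8)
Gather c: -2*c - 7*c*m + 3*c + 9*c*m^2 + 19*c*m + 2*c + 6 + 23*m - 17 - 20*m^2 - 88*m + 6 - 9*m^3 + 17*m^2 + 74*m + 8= c*(9*m^2 + 12*m + 3) - 9*m^3 - 3*m^2 + 9*m + 3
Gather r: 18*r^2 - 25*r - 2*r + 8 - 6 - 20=18*r^2 - 27*r - 18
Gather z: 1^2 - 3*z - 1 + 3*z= 0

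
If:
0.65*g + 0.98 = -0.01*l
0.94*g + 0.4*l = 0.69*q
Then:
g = -0.0275339185953711*q - 1.56424581005587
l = 1.78970470869912*q + 3.67597765363128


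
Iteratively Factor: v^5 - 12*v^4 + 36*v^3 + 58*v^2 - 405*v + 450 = (v - 3)*(v^4 - 9*v^3 + 9*v^2 + 85*v - 150) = (v - 3)*(v + 3)*(v^3 - 12*v^2 + 45*v - 50) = (v - 3)*(v - 2)*(v + 3)*(v^2 - 10*v + 25) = (v - 5)*(v - 3)*(v - 2)*(v + 3)*(v - 5)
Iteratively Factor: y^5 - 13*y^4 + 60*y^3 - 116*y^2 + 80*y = (y - 4)*(y^4 - 9*y^3 + 24*y^2 - 20*y) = (y - 4)*(y - 2)*(y^3 - 7*y^2 + 10*y) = y*(y - 4)*(y - 2)*(y^2 - 7*y + 10) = y*(y - 4)*(y - 2)^2*(y - 5)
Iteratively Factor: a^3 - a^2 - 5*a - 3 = (a + 1)*(a^2 - 2*a - 3) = (a + 1)^2*(a - 3)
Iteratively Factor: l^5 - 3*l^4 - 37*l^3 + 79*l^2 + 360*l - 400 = (l - 1)*(l^4 - 2*l^3 - 39*l^2 + 40*l + 400) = (l - 5)*(l - 1)*(l^3 + 3*l^2 - 24*l - 80) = (l - 5)*(l - 1)*(l + 4)*(l^2 - l - 20) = (l - 5)*(l - 1)*(l + 4)^2*(l - 5)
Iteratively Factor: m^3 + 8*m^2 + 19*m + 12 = (m + 3)*(m^2 + 5*m + 4) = (m + 1)*(m + 3)*(m + 4)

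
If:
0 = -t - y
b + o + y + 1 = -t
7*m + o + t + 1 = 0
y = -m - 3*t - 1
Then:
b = 13*y - 7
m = 2*y - 1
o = 6 - 13*y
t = -y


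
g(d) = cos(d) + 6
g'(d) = -sin(d)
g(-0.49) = 6.88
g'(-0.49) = 0.47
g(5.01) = 6.29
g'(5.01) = 0.96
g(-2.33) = 5.31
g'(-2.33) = 0.73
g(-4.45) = 5.74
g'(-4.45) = -0.97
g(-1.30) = 6.27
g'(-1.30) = 0.96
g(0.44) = 6.90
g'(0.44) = -0.43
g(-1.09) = 6.46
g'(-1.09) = 0.89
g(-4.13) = 5.45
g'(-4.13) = -0.84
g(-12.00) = 6.84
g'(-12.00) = -0.54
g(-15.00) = 5.24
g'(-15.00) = 0.65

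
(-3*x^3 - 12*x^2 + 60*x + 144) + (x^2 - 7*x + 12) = -3*x^3 - 11*x^2 + 53*x + 156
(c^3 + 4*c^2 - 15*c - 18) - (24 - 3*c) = c^3 + 4*c^2 - 12*c - 42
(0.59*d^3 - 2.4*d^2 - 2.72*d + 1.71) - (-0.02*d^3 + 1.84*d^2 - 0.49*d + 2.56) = 0.61*d^3 - 4.24*d^2 - 2.23*d - 0.85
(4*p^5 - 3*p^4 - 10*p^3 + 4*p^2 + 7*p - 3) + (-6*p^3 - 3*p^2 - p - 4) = 4*p^5 - 3*p^4 - 16*p^3 + p^2 + 6*p - 7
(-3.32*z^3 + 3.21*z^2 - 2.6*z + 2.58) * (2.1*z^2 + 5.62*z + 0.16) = -6.972*z^5 - 11.9174*z^4 + 12.049*z^3 - 8.6804*z^2 + 14.0836*z + 0.4128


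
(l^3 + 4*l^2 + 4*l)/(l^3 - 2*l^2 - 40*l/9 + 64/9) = 9*l*(l + 2)/(9*l^2 - 36*l + 32)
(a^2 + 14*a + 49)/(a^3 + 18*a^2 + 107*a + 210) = (a + 7)/(a^2 + 11*a + 30)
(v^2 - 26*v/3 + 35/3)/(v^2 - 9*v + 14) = (v - 5/3)/(v - 2)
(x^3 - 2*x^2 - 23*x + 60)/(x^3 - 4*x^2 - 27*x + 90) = (x - 4)/(x - 6)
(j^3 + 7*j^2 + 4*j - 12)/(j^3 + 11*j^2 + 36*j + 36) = (j - 1)/(j + 3)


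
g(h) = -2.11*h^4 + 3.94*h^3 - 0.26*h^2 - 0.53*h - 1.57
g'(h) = -8.44*h^3 + 11.82*h^2 - 0.52*h - 0.53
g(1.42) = -0.14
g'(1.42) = -1.60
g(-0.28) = -1.54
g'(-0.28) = 0.73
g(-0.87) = -5.11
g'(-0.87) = 14.43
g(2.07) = -7.57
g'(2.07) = -25.82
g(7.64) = -5452.57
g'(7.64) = -3078.34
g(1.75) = -1.97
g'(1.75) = -10.47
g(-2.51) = -147.93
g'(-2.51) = 208.71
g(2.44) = -21.97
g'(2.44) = -54.03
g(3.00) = -70.03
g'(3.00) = -123.59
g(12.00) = -36990.01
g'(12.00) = -12889.01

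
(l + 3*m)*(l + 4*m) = l^2 + 7*l*m + 12*m^2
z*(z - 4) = z^2 - 4*z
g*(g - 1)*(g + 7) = g^3 + 6*g^2 - 7*g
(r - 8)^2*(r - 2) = r^3 - 18*r^2 + 96*r - 128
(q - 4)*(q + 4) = q^2 - 16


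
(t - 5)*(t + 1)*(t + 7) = t^3 + 3*t^2 - 33*t - 35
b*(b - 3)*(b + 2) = b^3 - b^2 - 6*b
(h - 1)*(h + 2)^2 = h^3 + 3*h^2 - 4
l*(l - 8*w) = l^2 - 8*l*w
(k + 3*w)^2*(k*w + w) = k^3*w + 6*k^2*w^2 + k^2*w + 9*k*w^3 + 6*k*w^2 + 9*w^3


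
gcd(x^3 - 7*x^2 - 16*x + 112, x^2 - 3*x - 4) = x - 4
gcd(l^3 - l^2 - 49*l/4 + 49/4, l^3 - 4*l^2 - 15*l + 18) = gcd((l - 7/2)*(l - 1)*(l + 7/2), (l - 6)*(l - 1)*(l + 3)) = l - 1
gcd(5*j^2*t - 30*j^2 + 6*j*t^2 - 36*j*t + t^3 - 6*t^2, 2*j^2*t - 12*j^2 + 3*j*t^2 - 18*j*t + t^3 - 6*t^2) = j*t - 6*j + t^2 - 6*t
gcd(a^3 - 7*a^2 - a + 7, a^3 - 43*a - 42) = a^2 - 6*a - 7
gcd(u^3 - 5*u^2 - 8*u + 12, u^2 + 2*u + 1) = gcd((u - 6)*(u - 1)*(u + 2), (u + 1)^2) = 1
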